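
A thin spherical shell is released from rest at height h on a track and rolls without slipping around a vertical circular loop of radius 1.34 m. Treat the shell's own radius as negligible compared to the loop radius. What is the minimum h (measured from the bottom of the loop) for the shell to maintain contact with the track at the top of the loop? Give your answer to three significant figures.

With I = (2/3)MR², the ratio k = I/(MR²) is 2/3.
At the top of the loop, the minimum-contact condition is Mg = Mv_top²/r, so v_top² = gr.
With ω = v/R, the kinetic energy at speed v is ½(1+k)Mv² = (5/6)Mv².
Energy conservation from release (height h) to the top (height 2r): Mgh = Mg(2r) + (5/6)M·gr.
Thus h_min = 2r + (1+k)r/2 = r(2 + 1.667/2) = 1.34 × 2.833 ≈ 3.80 m.

h_min ≈ 3.80 m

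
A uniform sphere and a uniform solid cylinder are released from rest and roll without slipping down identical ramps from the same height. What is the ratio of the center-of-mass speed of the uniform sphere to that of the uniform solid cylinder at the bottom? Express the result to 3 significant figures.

v_ratio ≈ 1.04

Each satisfies Mgh = ½(1+k)Mv² with k = I/(MR²), so v ∝ 1/√(1+k).
For the uniform sphere k = 0.4; for the uniform solid cylinder k = 0.5.
v₁/v₂ = √((1+k₂)/(1+k₁)) = √(1.5/1.4) ≈ 1.04.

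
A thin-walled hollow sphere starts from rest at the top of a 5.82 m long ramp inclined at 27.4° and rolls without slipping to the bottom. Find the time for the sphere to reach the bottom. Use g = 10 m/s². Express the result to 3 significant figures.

For this body I = (2/3)MR², i.e. k = I/(MR²) = 2/3.
Translational: Mg sinθ − f = Ma. Rotational about the CM: fR = Iα = kMRa, so f = kMa.
Hence a = g sinθ/(1+k) = 10×sin27.4°/1.667 = 2.761 m/s².
With constant a from rest, t = √(2L/a) = √(2·5.82/2.761) ≈ 2.05 s.

t ≈ 2.05 s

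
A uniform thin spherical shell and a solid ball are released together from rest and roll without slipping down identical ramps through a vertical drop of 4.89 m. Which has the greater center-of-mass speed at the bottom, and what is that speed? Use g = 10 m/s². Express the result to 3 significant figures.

the solid ball, at v ≈ 8.36 m/s

For rolling without slipping, Mgh = ½(1+k)Mv² where k = I/(MR²), so v = √(2gh/(1+k)).
Uniform thin spherical shell: k = 2/3, giving v = √(2×10×4.89/1.667) = 7.66 m/s.
Solid ball: k = 0.4, giving v = √(2×10×4.89/1.4) = 8.358 m/s.
The smaller k wins: the solid ball, at ≈ 8.36 m/s.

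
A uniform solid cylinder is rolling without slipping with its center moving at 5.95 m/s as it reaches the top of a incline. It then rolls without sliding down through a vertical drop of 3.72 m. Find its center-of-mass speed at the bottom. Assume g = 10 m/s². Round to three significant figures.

The moment of inertia is (1/2)MR², giving k ≡ I/(MR²) = 0.5.
Since it rolls without slipping, ω = v/R and KE = ½Mv² + ½Iω² = ½(1+k)Mv² = (3/4)Mv².
Conserving energy between top and bottom: (3/4)Mv² = (3/4)Mv₀² + Mgh, hence v² = v₀² + 2gh/(1+k).
v = √(5.95² + 2×10×3.72/1.5) = √85 ≈ 9.22 m/s.

v ≈ 9.22 m/s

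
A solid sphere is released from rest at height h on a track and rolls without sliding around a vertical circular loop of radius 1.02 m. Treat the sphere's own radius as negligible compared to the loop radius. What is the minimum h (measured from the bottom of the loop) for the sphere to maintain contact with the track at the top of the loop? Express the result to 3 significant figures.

h_min ≈ 2.75 m

The moment of inertia is (2/5)MR², giving k ≡ I/(MR²) = 0.4.
At the top, contact is just lost when gravity alone supplies the centripetal force: Mg = Mv_top²/r, i.e. v_top² = gr.
With ω = v/R, the kinetic energy at speed v is ½(1+k)Mv² = (7/10)Mv².
Energy conservation from release (height h) to the top (height 2r): Mgh = Mg(2r) + (7/10)M·gr.
Thus h_min = 2r + (1+k)r/2 = r(2 + 1.4/2) = 1.02 × 2.7 ≈ 2.75 m.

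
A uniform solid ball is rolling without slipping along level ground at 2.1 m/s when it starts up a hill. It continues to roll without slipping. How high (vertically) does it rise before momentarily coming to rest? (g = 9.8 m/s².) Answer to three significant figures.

For this body I = (2/5)MR², i.e. k = I/(MR²) = 0.4.
Pure rolling means v = ωR; then KE = ½Mv² + ½I(v/R)² = ½(1+k)Mv² = (7/10)Mv².
At the top the kinetic energy is zero, so (7/10)Mv₀² = Mgh.
Thus h = (1+k)v₀²/(2g) = 1.4 × 2.1² / (2 × 9.8) ≈ 0.315 m.

h ≈ 0.315 m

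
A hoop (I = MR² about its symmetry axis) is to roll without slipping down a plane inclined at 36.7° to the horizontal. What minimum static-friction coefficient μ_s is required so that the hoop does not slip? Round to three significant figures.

μ_min ≈ 0.373

The moment of inertia is MR², giving k ≡ I/(MR²) = 1.
Along the incline Mg sinθ − f = Ma, and torque about the center fR = Iα = kMR²(a/R) gives f = kMa.
These give a = g sinθ/(1+k) and the required friction f = kMg sinθ/(1+k).
With N = Mg cosθ, the no-slip condition f ≤ μN gives μ_min = f/N = k tanθ/(1+k).
μ_min = 1 × tan36.7° / 2 ≈ 0.373.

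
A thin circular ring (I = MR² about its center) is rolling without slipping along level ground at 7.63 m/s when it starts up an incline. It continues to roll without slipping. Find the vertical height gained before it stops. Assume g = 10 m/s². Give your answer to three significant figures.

With I = MR², the ratio k = I/(MR²) is 1.
Pure rolling means v = ωR; then KE = ½Mv² + ½I(v/R)² = ½(1+k)Mv² = Mv².
At the top the kinetic energy is zero, so Mv₀² = Mgh.
Thus h = (1+k)v₀²/(2g) = 2 × 7.63² / (2 × 10) ≈ 5.82 m.

h ≈ 5.82 m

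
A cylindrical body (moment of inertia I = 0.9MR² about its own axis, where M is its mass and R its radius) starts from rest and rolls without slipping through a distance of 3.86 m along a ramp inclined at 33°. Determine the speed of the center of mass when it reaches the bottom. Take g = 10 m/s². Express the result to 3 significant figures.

The moment of inertia is 0.9MR², giving k ≡ I/(MR²) = 0.9.
Pure rolling means v = ωR; then KE = ½Mv² + ½I(v/R)² = ½(1+k)Mv² = (19/20)Mv².
The vertical drop is h = L sinθ = 3.86 × sin33° = 2.102 m.
Energy conservation: Mgh = (19/20)Mv², so v = √(2gh/(1+k)) = √(2 × 10 × 2.102 / 1.9) ≈ 4.70 m/s.

v ≈ 4.70 m/s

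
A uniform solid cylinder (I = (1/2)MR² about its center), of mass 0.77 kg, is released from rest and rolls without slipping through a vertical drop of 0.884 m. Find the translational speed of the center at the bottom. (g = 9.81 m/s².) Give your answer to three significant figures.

The moment of inertia is (1/2)MR², giving k ≡ I/(MR²) = 0.5.
Pure rolling means v = ωR; then KE = ½Mv² + ½I(v/R)² = ½(1+k)Mv² = (3/4)Mv².
Energy conservation: Mgh = (3/4)Mv², so v = √(2gh/(1+k)) = √(2 × 9.81 × 0.884 / 1.5) ≈ 3.40 m/s.

v ≈ 3.40 m/s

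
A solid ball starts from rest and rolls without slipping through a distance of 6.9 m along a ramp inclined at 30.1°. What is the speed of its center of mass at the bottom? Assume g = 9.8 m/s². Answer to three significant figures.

The moment of inertia is (2/5)MR², giving k ≡ I/(MR²) = 0.4.
The rolling condition ω = v/R makes the rotational term ½I(v/R)² = ½kMv², so KE_total = ½(1+k)Mv² = (7/10)Mv².
The vertical drop is h = L sinθ = 6.9 × sin30.1° = 3.46 m.
Energy conservation: Mgh = (7/10)Mv², so v = √(2gh/(1+k)) = √(2 × 9.8 × 3.46 / 1.4) ≈ 6.96 m/s.

v ≈ 6.96 m/s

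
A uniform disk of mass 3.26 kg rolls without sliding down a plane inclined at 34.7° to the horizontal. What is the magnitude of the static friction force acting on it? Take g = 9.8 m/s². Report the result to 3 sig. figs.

f ≈ 6.06 N

Here I = (1/2)MR², so the shape factor k = I/(MR²) = 0.5.
Newton's second law down the slope: Mg sinθ − f = Ma. The torque equation fR = Iα (with α = a/R) gives f = kMa.
Combining, a = g sinθ/(1+k) and f = kMa = kMg sinθ/(1+k).
f = 0.5 × 3.26 × 9.8 × sin34.7° / 1.5 ≈ 6.06 N.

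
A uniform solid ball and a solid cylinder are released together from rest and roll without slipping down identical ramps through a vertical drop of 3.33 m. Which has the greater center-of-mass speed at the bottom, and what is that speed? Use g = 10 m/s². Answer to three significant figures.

the uniform solid ball, at v ≈ 6.90 m/s

For rolling without slipping, Mgh = ½(1+k)Mv² where k = I/(MR²), so v = √(2gh/(1+k)).
Uniform solid ball: k = 0.4, giving v = √(2×10×3.33/1.4) = 6.897 m/s.
Solid cylinder: k = 0.5, giving v = √(2×10×3.33/1.5) = 6.663 m/s.
The smaller k wins: the uniform solid ball, at ≈ 6.90 m/s.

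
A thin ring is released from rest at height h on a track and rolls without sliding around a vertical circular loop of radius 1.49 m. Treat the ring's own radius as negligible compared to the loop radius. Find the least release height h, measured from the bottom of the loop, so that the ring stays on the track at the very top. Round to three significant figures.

h_min ≈ 4.47 m

With I = MR², the ratio k = I/(MR²) is 1.
At the top, contact is just lost when gravity alone supplies the centripetal force: Mg = Mv_top²/r, i.e. v_top² = gr.
With ω = v/R, the kinetic energy at speed v is ½(1+k)Mv² = Mv².
Energy conservation from release (height h) to the top (height 2r): Mgh = Mg(2r) + M·gr.
Thus h_min = 2r + (1+k)r/2 = r(2 + 2/2) = 1.49 × 3 ≈ 4.47 m.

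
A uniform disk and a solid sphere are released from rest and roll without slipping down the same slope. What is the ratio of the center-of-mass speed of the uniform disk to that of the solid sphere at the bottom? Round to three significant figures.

Each satisfies Mgh = ½(1+k)Mv² with k = I/(MR²), so v ∝ 1/√(1+k).
For the uniform disk k = 0.5; for the solid sphere k = 0.4.
v₁/v₂ = √((1+k₂)/(1+k₁)) = √(1.4/1.5) ≈ 0.966.

v_ratio ≈ 0.966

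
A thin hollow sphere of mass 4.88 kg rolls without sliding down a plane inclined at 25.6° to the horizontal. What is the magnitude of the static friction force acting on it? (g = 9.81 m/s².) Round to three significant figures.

f ≈ 8.27 N

With I = (2/3)MR², the ratio k = I/(MR²) is 2/3.
Newton's second law down the slope: Mg sinθ − f = Ma. The torque equation fR = Iα (with α = a/R) gives f = kMa.
Combining, a = g sinθ/(1+k) and f = kMa = kMg sinθ/(1+k).
f = (2/3) × 4.88 × 9.81 × sin25.6° / 1.667 ≈ 8.27 N.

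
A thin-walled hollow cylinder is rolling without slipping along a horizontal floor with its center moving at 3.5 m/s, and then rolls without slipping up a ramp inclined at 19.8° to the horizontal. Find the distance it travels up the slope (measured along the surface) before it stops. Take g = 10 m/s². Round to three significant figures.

The moment of inertia is MR², giving k ≡ I/(MR²) = 1.
The rolling condition ω = v/R makes the rotational term ½I(v/R)² = ½kMv², so KE_total = ½(1+k)Mv² = Mv².
Setting this equal to Mgh gives the vertical rise h = (1+k)v₀²/(2g) = 2×3.5²/(2×10) = 1.225 m.
Along the incline, d = h/sinθ = 1.225/sin19.8° ≈ 3.62 m.

d ≈ 3.62 m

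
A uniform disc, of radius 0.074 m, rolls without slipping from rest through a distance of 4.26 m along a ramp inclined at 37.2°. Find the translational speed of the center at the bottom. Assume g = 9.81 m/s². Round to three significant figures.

For this body I = (1/2)MR², i.e. k = I/(MR²) = 0.5.
The rolling condition ω = v/R makes the rotational term ½I(v/R)² = ½kMv², so KE_total = ½(1+k)Mv² = (3/4)Mv².
The vertical drop is h = L sinθ = 4.26 × sin37.2° = 2.576 m.
Energy conservation: Mgh = (3/4)Mv², so v = √(2gh/(1+k)) = √(2 × 9.81 × 2.576 / 1.5) ≈ 5.80 m/s.

v ≈ 5.80 m/s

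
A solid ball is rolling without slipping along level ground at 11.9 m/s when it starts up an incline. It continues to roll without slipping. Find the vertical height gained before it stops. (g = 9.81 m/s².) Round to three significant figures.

h ≈ 10.1 m

With I = (2/5)MR², the ratio k = I/(MR²) is 0.4.
Since it rolls without slipping, ω = v/R and KE = ½Mv² + ½Iω² = ½(1+k)Mv² = (7/10)Mv².
At the top the kinetic energy is zero, so (7/10)Mv₀² = Mgh.
Thus h = (1+k)v₀²/(2g) = 1.4 × 11.9² / (2 × 9.81) ≈ 10.1 m.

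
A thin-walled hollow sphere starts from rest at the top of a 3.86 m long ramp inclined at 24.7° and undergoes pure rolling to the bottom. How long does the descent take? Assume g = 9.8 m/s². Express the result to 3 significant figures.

For this body I = (2/3)MR², i.e. k = I/(MR²) = 2/3.
Translational: Mg sinθ − f = Ma. Rotational about the CM: fR = Iα = kMRa, so f = kMa.
Hence a = g sinθ/(1+k) = 9.8×sin24.7°/1.667 = 2.457 m/s².
With constant a from rest, t = √(2L/a) = √(2·3.86/2.457) ≈ 1.77 s.

t ≈ 1.77 s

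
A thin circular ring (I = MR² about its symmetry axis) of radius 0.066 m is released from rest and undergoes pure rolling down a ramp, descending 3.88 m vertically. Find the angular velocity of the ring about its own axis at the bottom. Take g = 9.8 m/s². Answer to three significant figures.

ω ≈ 93.4 rad/s

The moment of inertia is MR², giving k ≡ I/(MR²) = 1.
Rolling without slipping gives ω = v/R, so the total kinetic energy is ½Mv² + ½Iω² = ½(1+k)Mv² = Mv².
Energy conservation Mgh = ½(1+k)Mv² gives v = √(2gh/(1+k)) = √(2 × 9.8 × 3.88 / 2) = 6.166 m/s.
Then ω = v/R = 6.166 / 0.066 ≈ 93.4 rad/s.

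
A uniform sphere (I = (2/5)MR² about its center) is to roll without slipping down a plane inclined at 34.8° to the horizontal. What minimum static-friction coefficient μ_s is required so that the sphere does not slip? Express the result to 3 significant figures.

μ_min ≈ 0.199

With I = (2/5)MR², the ratio k = I/(MR²) is 0.4.
Newton's second law down the slope: Mg sinθ − f = Ma. The torque equation fR = Iα (with α = a/R) gives f = kMa.
These give a = g sinθ/(1+k) and the required friction f = kMg sinθ/(1+k).
The normal force is N = Mg cosθ, so μ_min = f/N = k tanθ/(1+k).
μ_min = 0.4 × tan34.8° / 1.4 ≈ 0.199.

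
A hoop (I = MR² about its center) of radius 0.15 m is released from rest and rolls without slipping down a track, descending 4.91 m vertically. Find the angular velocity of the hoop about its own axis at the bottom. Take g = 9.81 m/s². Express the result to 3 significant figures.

The moment of inertia is MR², giving k ≡ I/(MR²) = 1.
Pure rolling means v = ωR; then KE = ½Mv² + ½I(v/R)² = ½(1+k)Mv² = Mv².
Energy conservation Mgh = ½(1+k)Mv² gives v = √(2gh/(1+k)) = √(2 × 9.81 × 4.91 / 2) = 6.94 m/s.
Then ω = v/R = 6.94 / 0.15 ≈ 46.3 rad/s.

ω ≈ 46.3 rad/s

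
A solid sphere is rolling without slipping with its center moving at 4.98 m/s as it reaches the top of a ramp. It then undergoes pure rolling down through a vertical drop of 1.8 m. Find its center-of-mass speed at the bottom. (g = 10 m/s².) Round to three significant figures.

For this body I = (2/5)MR², i.e. k = I/(MR²) = 0.4.
Since it rolls without slipping, ω = v/R and KE = ½Mv² + ½Iω² = ½(1+k)Mv² = (7/10)Mv².
Conserving energy between top and bottom: (7/10)Mv² = (7/10)Mv₀² + Mgh, hence v² = v₀² + 2gh/(1+k).
v = √(4.98² + 2×10×1.8/1.4) = √50.51 ≈ 7.11 m/s.

v ≈ 7.11 m/s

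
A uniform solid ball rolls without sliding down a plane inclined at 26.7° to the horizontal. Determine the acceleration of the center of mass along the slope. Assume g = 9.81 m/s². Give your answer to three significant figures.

Here I = (2/5)MR², so the shape factor k = I/(MR²) = 0.4.
Newton's second law down the slope: Mg sinθ − f = Ma. The torque equation fR = Iα (with α = a/R) gives f = kMa.
Eliminating f: Mg sinθ = (1+k)Ma, so a = g sinθ/(1+k) = 9.81 × sin26.7° / 1.4 ≈ 3.15 m/s².

a ≈ 3.15 m/s²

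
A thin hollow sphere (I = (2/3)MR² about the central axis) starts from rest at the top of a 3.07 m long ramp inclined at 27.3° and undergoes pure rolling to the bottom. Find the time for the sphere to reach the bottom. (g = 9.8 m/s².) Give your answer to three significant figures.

For this body I = (2/3)MR², i.e. k = I/(MR²) = 2/3.
Along the incline Mg sinθ − f = Ma, and torque about the center fR = Iα = kMR²(a/R) gives f = kMa.
Hence a = g sinθ/(1+k) = 9.8×sin27.3°/1.667 = 2.697 m/s².
With constant a from rest, t = √(2L/a) = √(2·3.07/2.697) ≈ 1.51 s.

t ≈ 1.51 s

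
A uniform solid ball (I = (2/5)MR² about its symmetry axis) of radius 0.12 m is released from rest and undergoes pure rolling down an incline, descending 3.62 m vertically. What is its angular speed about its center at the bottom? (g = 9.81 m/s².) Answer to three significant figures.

For this body I = (2/5)MR², i.e. k = I/(MR²) = 0.4.
Since it rolls without slipping, ω = v/R and KE = ½Mv² + ½Iω² = ½(1+k)Mv² = (7/10)Mv².
Energy conservation Mgh = ½(1+k)Mv² gives v = √(2gh/(1+k)) = √(2 × 9.81 × 3.62 / 1.4) = 7.123 m/s.
The angular speed follows from ω = v/R = 7.123/0.12 ≈ 59.4 rad/s.

ω ≈ 59.4 rad/s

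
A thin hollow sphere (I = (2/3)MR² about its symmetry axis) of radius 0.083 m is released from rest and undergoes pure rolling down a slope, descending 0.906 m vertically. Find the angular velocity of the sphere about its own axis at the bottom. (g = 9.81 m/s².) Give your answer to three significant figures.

For this body I = (2/3)MR², i.e. k = I/(MR²) = 2/3.
The rolling condition ω = v/R makes the rotational term ½I(v/R)² = ½kMv², so KE_total = ½(1+k)Mv² = (5/6)Mv².
Energy conservation Mgh = ½(1+k)Mv² gives v = √(2gh/(1+k)) = √(2 × 9.81 × 0.906 / 1.667) = 3.266 m/s.
The angular speed follows from ω = v/R = 3.266/0.083 ≈ 39.3 rad/s.

ω ≈ 39.3 rad/s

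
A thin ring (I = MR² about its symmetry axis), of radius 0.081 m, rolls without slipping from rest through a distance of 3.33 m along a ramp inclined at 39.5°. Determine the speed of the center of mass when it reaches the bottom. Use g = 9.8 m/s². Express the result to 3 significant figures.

With I = MR², the ratio k = I/(MR²) is 1.
Pure rolling means v = ωR; then KE = ½Mv² + ½I(v/R)² = ½(1+k)Mv² = Mv².
The vertical drop is h = L sinθ = 3.33 × sin39.5° = 2.118 m.
Setting Mgh = Mv² gives v = √(2gh/(1+k)) = √(2·9.8·2.118/2) ≈ 4.56 m/s.

v ≈ 4.56 m/s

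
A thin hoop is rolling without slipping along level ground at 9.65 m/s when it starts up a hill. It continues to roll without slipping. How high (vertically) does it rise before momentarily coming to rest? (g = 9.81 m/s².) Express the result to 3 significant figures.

For this body I = MR², i.e. k = I/(MR²) = 1.
The rolling condition ω = v/R makes the rotational term ½I(v/R)² = ½kMv², so KE_total = ½(1+k)Mv² = Mv².
At the top the kinetic energy is zero, so Mv₀² = Mgh.
Thus h = (1+k)v₀²/(2g) = 2 × 9.65² / (2 × 9.81) ≈ 9.49 m.

h ≈ 9.49 m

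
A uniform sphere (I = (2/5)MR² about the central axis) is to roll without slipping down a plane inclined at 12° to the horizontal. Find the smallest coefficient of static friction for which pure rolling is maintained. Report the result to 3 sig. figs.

μ_min ≈ 0.0607

The moment of inertia is (2/5)MR², giving k ≡ I/(MR²) = 0.4.
Translational: Mg sinθ − f = Ma. Rotational about the CM: fR = Iα = kMRa, so f = kMa.
These give a = g sinθ/(1+k) and the required friction f = kMg sinθ/(1+k).
With N = Mg cosθ, the no-slip condition f ≤ μN gives μ_min = f/N = k tanθ/(1+k).
μ_min = 0.4 × tan12° / 1.4 ≈ 0.0607.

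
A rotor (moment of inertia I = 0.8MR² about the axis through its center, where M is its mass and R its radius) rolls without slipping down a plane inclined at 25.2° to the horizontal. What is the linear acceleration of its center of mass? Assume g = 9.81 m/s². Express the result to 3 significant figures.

The moment of inertia is 0.8MR², giving k ≡ I/(MR²) = 0.8.
Along the incline Mg sinθ − f = Ma, and torque about the center fR = Iα = kMR²(a/R) gives f = kMa.
Eliminating f: Mg sinθ = (1+k)Ma, so a = g sinθ/(1+k) = 9.81 × sin25.2° / 1.8 ≈ 2.32 m/s².

a ≈ 2.32 m/s²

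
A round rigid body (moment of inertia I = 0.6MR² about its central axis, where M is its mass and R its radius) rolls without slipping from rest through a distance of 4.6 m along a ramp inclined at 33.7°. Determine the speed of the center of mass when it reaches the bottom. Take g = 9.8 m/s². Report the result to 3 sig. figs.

v ≈ 5.59 m/s

Here I = 0.6MR², so the shape factor k = I/(MR²) = 0.6.
Rolling without slipping gives ω = v/R, so the total kinetic energy is ½Mv² + ½Iω² = ½(1+k)Mv² = (4/5)Mv².
The vertical drop is h = L sinθ = 4.6 × sin33.7° = 2.552 m.
Setting Mgh = (4/5)Mv² gives v = √(2gh/(1+k)) = √(2·9.8·2.552/1.6) ≈ 5.59 m/s.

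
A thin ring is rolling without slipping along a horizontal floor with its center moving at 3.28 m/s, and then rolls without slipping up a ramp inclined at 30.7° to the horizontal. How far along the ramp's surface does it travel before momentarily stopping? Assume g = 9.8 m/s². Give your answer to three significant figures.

The moment of inertia is MR², giving k ≡ I/(MR²) = 1.
Rolling without slipping gives ω = v/R, so the total kinetic energy is ½Mv² + ½Iω² = ½(1+k)Mv² = Mv².
Setting this equal to Mgh gives the vertical rise h = (1+k)v₀²/(2g) = 2×3.28²/(2×9.8) = 1.098 m.
The distance along the slope is d = h/sinθ = 1.098/sin30.7° ≈ 2.15 m.

d ≈ 2.15 m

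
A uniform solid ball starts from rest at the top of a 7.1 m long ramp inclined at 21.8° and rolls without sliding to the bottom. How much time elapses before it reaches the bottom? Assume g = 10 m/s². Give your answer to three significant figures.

With I = (2/5)MR², the ratio k = I/(MR²) is 0.4.
Translational: Mg sinθ − f = Ma. Rotational about the CM: fR = Iα = kMRa, so f = kMa.
Hence a = g sinθ/(1+k) = 10×sin21.8°/1.4 = 2.653 m/s².
With constant a from rest, t = √(2L/a) = √(2·7.1/2.653) ≈ 2.31 s.

t ≈ 2.31 s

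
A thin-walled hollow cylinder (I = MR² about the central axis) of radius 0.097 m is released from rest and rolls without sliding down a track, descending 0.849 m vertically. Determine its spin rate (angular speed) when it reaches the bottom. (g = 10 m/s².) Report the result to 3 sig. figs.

ω ≈ 30.0 rad/s

For this body I = MR², i.e. k = I/(MR²) = 1.
Since it rolls without slipping, ω = v/R and KE = ½Mv² + ½Iω² = ½(1+k)Mv² = Mv².
Energy conservation Mgh = ½(1+k)Mv² gives v = √(2gh/(1+k)) = √(2 × 10 × 0.849 / 2) = 2.914 m/s.
The angular speed follows from ω = v/R = 2.914/0.097 ≈ 30.0 rad/s.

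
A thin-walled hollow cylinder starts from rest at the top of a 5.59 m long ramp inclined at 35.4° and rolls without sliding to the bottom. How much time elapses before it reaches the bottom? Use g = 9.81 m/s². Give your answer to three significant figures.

t ≈ 1.98 s

Here I = MR², so the shape factor k = I/(MR²) = 1.
Translational: Mg sinθ − f = Ma. Rotational about the CM: fR = Iα = kMRa, so f = kMa.
Hence a = g sinθ/(1+k) = 9.81×sin35.4°/2 = 2.841 m/s².
With constant a from rest, t = √(2L/a) = √(2·5.59/2.841) ≈ 1.98 s.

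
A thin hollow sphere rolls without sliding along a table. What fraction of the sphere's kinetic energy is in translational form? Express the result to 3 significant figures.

Here I = (2/3)MR², so the shape factor k = I/(MR²) = 2/3.
Since ω = v/R, the translational part is ½Mv² and the rotational part is ½I(v/R)² = ½kMv²; the total is ½(1+k)Mv².
The translational fraction is therefore 1/(1+k) = 1/1.667 ≈ 0.600.

fraction ≈ 0.600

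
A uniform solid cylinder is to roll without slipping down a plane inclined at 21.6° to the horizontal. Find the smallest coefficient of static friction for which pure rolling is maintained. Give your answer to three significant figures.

μ_min ≈ 0.132

Here I = (1/2)MR², so the shape factor k = I/(MR²) = 0.5.
Translational: Mg sinθ − f = Ma. Rotational about the CM: fR = Iα = kMRa, so f = kMa.
These give a = g sinθ/(1+k) and the required friction f = kMg sinθ/(1+k).
The normal force is N = Mg cosθ, so μ_min = f/N = k tanθ/(1+k).
μ_min = 0.5 × tan21.6° / 1.5 ≈ 0.132.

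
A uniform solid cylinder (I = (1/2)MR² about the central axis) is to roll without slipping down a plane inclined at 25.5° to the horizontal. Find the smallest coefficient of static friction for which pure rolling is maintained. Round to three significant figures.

μ_min ≈ 0.159

The moment of inertia is (1/2)MR², giving k ≡ I/(MR²) = 0.5.
Translational: Mg sinθ − f = Ma. Rotational about the CM: fR = Iα = kMRa, so f = kMa.
These give a = g sinθ/(1+k) and the required friction f = kMg sinθ/(1+k).
The normal force is N = Mg cosθ, so μ_min = f/N = k tanθ/(1+k).
μ_min = 0.5 × tan25.5° / 1.5 ≈ 0.159.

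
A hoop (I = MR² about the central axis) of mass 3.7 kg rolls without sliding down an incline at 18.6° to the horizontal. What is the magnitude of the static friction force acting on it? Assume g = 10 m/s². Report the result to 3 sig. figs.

With I = MR², the ratio k = I/(MR²) is 1.
Along the incline Mg sinθ − f = Ma, and torque about the center fR = Iα = kMR²(a/R) gives f = kMa.
Combining, a = g sinθ/(1+k) and f = kMa = kMg sinθ/(1+k).
f = 1 × 3.7 × 10 × sin18.6° / 2 ≈ 5.90 N.

f ≈ 5.90 N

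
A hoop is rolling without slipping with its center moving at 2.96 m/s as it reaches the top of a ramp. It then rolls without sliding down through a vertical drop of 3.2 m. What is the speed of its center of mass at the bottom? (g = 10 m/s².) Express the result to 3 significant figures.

Here I = MR², so the shape factor k = I/(MR²) = 1.
Pure rolling means v = ωR; then KE = ½Mv² + ½I(v/R)² = ½(1+k)Mv² = Mv².
Conserving energy between top and bottom: Mv² = Mv₀² + Mgh, hence v² = v₀² + 2gh/(1+k).
v = √(2.96² + 2×10×3.2/2) = √40.76 ≈ 6.38 m/s.

v ≈ 6.38 m/s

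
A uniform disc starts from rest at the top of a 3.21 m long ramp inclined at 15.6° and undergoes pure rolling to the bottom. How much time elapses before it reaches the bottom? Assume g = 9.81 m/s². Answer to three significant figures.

The moment of inertia is (1/2)MR², giving k ≡ I/(MR²) = 0.5.
Translational: Mg sinθ − f = Ma. Rotational about the CM: fR = Iα = kMRa, so f = kMa.
Hence a = g sinθ/(1+k) = 9.81×sin15.6°/1.5 = 1.759 m/s².
With constant a from rest, t = √(2L/a) = √(2·3.21/1.759) ≈ 1.91 s.

t ≈ 1.91 s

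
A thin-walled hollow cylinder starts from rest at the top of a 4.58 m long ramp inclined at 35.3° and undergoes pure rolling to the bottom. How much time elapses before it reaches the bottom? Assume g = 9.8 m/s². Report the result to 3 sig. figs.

t ≈ 1.80 s

The moment of inertia is MR², giving k ≡ I/(MR²) = 1.
Along the incline Mg sinθ − f = Ma, and torque about the center fR = Iα = kMR²(a/R) gives f = kMa.
Hence a = g sinθ/(1+k) = 9.8×sin35.3°/2 = 2.832 m/s².
With constant a from rest, t = √(2L/a) = √(2·4.58/2.832) ≈ 1.80 s.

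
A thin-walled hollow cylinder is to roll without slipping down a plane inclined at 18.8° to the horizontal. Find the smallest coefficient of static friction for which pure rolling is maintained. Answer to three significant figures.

μ_min ≈ 0.170

Here I = MR², so the shape factor k = I/(MR²) = 1.
Along the incline Mg sinθ − f = Ma, and torque about the center fR = Iα = kMR²(a/R) gives f = kMa.
These give a = g sinθ/(1+k) and the required friction f = kMg sinθ/(1+k).
The normal force is N = Mg cosθ, so μ_min = f/N = k tanθ/(1+k).
μ_min = 1 × tan18.8° / 2 ≈ 0.170.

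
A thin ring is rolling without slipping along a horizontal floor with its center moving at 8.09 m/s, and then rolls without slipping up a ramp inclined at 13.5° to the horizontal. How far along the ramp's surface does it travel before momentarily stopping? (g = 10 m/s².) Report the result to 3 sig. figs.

The moment of inertia is MR², giving k ≡ I/(MR²) = 1.
Since it rolls without slipping, ω = v/R and KE = ½Mv² + ½Iω² = ½(1+k)Mv² = Mv².
Setting this equal to Mgh gives the vertical rise h = (1+k)v₀²/(2g) = 2×8.09²/(2×10) = 6.545 m.
Along the incline, d = h/sinθ = 6.545/sin13.5° ≈ 28.0 m.

d ≈ 28.0 m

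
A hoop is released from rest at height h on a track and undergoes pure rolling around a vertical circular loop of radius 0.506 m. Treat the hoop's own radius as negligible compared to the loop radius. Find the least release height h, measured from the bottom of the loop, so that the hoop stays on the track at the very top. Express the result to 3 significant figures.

Here I = MR², so the shape factor k = I/(MR²) = 1.
At the top, contact is just lost when gravity alone supplies the centripetal force: Mg = Mv_top²/r, i.e. v_top² = gr.
With ω = v/R, the kinetic energy at speed v is ½(1+k)Mv² = Mv².
Energy conservation from release (height h) to the top (height 2r): Mgh = Mg(2r) + M·gr.
Thus h_min = 2r + (1+k)r/2 = r(2 + 2/2) = 0.506 × 3 ≈ 1.52 m.

h_min ≈ 1.52 m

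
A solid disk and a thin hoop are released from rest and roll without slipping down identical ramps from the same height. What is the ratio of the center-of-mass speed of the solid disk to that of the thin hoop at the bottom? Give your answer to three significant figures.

Each satisfies Mgh = ½(1+k)Mv² with k = I/(MR²), so v ∝ 1/√(1+k).
For the solid disk k = 0.5; for the thin hoop k = 1.
v₁/v₂ = √((1+k₂)/(1+k₁)) = √(2/1.5) ≈ 1.15.

v_ratio ≈ 1.15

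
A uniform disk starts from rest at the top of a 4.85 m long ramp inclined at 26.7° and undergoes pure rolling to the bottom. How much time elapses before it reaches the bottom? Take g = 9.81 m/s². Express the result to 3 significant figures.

t ≈ 1.82 s

With I = (1/2)MR², the ratio k = I/(MR²) is 0.5.
Newton's second law down the slope: Mg sinθ − f = Ma. The torque equation fR = Iα (with α = a/R) gives f = kMa.
Hence a = g sinθ/(1+k) = 9.81×sin26.7°/1.5 = 2.939 m/s².
With constant a from rest, t = √(2L/a) = √(2·4.85/2.939) ≈ 1.82 s.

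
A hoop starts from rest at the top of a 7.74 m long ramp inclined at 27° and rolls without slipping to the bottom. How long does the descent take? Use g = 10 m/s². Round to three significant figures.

The moment of inertia is MR², giving k ≡ I/(MR²) = 1.
Newton's second law down the slope: Mg sinθ − f = Ma. The torque equation fR = Iα (with α = a/R) gives f = kMa.
Hence a = g sinθ/(1+k) = 10×sin27°/2 = 2.27 m/s².
Starting from rest, L = ½at², so t = √(2L/a) = √(2×7.74/2.27) ≈ 2.61 s.

t ≈ 2.61 s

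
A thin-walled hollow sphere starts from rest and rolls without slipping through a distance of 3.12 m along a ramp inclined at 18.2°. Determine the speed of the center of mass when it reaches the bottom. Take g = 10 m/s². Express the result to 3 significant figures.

The moment of inertia is (2/3)MR², giving k ≡ I/(MR²) = 2/3.
Pure rolling means v = ωR; then KE = ½Mv² + ½I(v/R)² = ½(1+k)Mv² = (5/6)Mv².
The vertical drop is h = L sinθ = 3.12 × sin18.2° = 0.9745 m.
Energy conservation: Mgh = (5/6)Mv², so v = √(2gh/(1+k)) = √(2 × 10 × 0.9745 / 1.667) ≈ 3.42 m/s.

v ≈ 3.42 m/s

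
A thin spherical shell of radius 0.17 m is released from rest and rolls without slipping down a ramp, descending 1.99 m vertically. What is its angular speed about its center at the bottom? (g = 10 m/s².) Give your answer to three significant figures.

For this body I = (2/3)MR², i.e. k = I/(MR²) = 2/3.
The rolling condition ω = v/R makes the rotational term ½I(v/R)² = ½kMv², so KE_total = ½(1+k)Mv² = (5/6)Mv².
Energy conservation Mgh = ½(1+k)Mv² gives v = √(2gh/(1+k)) = √(2 × 10 × 1.99 / 1.667) = 4.887 m/s.
Then ω = v/R = 4.887 / 0.17 ≈ 28.7 rad/s.

ω ≈ 28.7 rad/s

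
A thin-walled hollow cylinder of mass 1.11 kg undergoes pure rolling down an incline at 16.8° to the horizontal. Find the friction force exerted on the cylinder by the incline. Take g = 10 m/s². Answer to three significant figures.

The moment of inertia is MR², giving k ≡ I/(MR²) = 1.
Newton's second law down the slope: Mg sinθ − f = Ma. The torque equation fR = Iα (with α = a/R) gives f = kMa.
Combining, a = g sinθ/(1+k) and f = kMa = kMg sinθ/(1+k).
f = 1 × 1.11 × 10 × sin16.8° / 2 ≈ 1.60 N.

f ≈ 1.60 N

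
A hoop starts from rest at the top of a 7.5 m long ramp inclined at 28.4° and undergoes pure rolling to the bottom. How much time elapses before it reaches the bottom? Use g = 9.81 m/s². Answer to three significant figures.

t ≈ 2.54 s

The moment of inertia is MR², giving k ≡ I/(MR²) = 1.
Along the incline Mg sinθ − f = Ma, and torque about the center fR = Iα = kMR²(a/R) gives f = kMa.
Hence a = g sinθ/(1+k) = 9.81×sin28.4°/2 = 2.333 m/s².
With constant a from rest, t = √(2L/a) = √(2·7.5/2.333) ≈ 2.54 s.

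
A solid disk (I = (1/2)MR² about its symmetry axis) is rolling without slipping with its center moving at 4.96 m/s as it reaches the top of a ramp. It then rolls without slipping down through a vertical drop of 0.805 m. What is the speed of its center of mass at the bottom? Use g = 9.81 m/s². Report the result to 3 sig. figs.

v ≈ 5.93 m/s

For this body I = (1/2)MR², i.e. k = I/(MR²) = 0.5.
Pure rolling means v = ωR; then KE = ½Mv² + ½I(v/R)² = ½(1+k)Mv² = (3/4)Mv².
Energy conservation: (3/4)Mv₀² + Mgh = (3/4)Mv², so v² = v₀² + 2gh/(1+k).
v = √(4.96² + 2×9.81×0.805/1.5) = √35.13 ≈ 5.93 m/s.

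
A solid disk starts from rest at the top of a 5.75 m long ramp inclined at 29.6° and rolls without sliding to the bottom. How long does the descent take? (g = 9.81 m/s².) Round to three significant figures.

t ≈ 1.89 s

Here I = (1/2)MR², so the shape factor k = I/(MR²) = 0.5.
Newton's second law down the slope: Mg sinθ − f = Ma. The torque equation fR = Iα (with α = a/R) gives f = kMa.
Hence a = g sinθ/(1+k) = 9.81×sin29.6°/1.5 = 3.23 m/s².
Starting from rest, L = ½at², so t = √(2L/a) = √(2×5.75/3.23) ≈ 1.89 s.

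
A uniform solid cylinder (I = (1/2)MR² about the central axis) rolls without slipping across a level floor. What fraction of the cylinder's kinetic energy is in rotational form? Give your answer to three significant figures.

fraction ≈ 0.333

For this body I = (1/2)MR², i.e. k = I/(MR²) = 0.5.
Since ω = v/R, the translational part is ½Mv² and the rotational part is ½I(v/R)² = ½kMv²; the total is ½(1+k)Mv².
The rotational fraction is therefore k/(1+k) = 0.5/1.5 ≈ 0.333.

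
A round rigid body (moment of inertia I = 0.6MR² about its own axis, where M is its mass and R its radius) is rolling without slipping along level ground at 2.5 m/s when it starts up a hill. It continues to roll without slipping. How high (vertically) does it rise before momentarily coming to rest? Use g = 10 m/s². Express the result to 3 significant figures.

h ≈ 0.500 m

The moment of inertia is 0.6MR², giving k ≡ I/(MR²) = 0.6.
Since it rolls without slipping, ω = v/R and KE = ½Mv² + ½Iω² = ½(1+k)Mv² = (4/5)Mv².
All of this converts to potential energy at the highest point: (4/5)Mv₀² = Mgh.
Thus h = (1+k)v₀²/(2g) = 1.6 × 2.5² / (2 × 10) ≈ 0.500 m.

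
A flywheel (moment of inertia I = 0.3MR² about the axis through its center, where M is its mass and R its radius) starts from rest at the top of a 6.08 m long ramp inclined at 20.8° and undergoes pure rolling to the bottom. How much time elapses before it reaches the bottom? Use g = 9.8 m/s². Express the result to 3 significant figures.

For this body I = 0.3MR², i.e. k = I/(MR²) = 0.3.
Newton's second law down the slope: Mg sinθ − f = Ma. The torque equation fR = Iα (with α = a/R) gives f = kMa.
Hence a = g sinθ/(1+k) = 9.8×sin20.8°/1.3 = 2.677 m/s².
Starting from rest, L = ½at², so t = √(2L/a) = √(2×6.08/2.677) ≈ 2.13 s.

t ≈ 2.13 s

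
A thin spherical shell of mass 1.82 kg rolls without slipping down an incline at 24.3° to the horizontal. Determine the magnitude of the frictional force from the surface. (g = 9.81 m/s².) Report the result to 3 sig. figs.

f ≈ 2.94 N

The moment of inertia is (2/3)MR², giving k ≡ I/(MR²) = 2/3.
Translational: Mg sinθ − f = Ma. Rotational about the CM: fR = Iα = kMRa, so f = kMa.
Combining, a = g sinθ/(1+k) and f = kMa = kMg sinθ/(1+k).
f = (2/3) × 1.82 × 9.81 × sin24.3° / 1.667 ≈ 2.94 N.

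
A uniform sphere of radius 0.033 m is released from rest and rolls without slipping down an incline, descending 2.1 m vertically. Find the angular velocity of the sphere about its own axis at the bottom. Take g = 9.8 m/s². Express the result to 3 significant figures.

With I = (2/5)MR², the ratio k = I/(MR²) is 0.4.
Since it rolls without slipping, ω = v/R and KE = ½Mv² + ½Iω² = ½(1+k)Mv² = (7/10)Mv².
Energy conservation Mgh = ½(1+k)Mv² gives v = √(2gh/(1+k)) = √(2 × 9.8 × 2.1 / 1.4) = 5.422 m/s.
Then ω = v/R = 5.422 / 0.033 ≈ 164 rad/s.

ω ≈ 164 rad/s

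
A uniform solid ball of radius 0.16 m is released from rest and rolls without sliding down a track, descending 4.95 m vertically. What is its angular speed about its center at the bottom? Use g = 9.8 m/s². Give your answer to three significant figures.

ω ≈ 52.0 rad/s

For this body I = (2/5)MR², i.e. k = I/(MR²) = 0.4.
Rolling without slipping gives ω = v/R, so the total kinetic energy is ½Mv² + ½Iω² = ½(1+k)Mv² = (7/10)Mv².
Energy conservation Mgh = ½(1+k)Mv² gives v = √(2gh/(1+k)) = √(2 × 9.8 × 4.95 / 1.4) = 8.325 m/s.
The angular speed follows from ω = v/R = 8.325/0.16 ≈ 52.0 rad/s.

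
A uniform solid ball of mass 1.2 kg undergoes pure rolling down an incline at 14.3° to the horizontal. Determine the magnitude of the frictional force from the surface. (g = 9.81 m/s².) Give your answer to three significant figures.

f ≈ 0.831 N

Here I = (2/5)MR², so the shape factor k = I/(MR²) = 0.4.
Along the incline Mg sinθ − f = Ma, and torque about the center fR = Iα = kMR²(a/R) gives f = kMa.
Combining, a = g sinθ/(1+k) and f = kMa = kMg sinθ/(1+k).
f = 0.4 × 1.2 × 9.81 × sin14.3° / 1.4 ≈ 0.831 N.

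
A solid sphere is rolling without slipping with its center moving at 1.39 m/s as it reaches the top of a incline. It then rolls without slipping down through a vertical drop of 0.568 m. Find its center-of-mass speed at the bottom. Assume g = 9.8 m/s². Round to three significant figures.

Here I = (2/5)MR², so the shape factor k = I/(MR²) = 0.4.
Rolling without slipping gives ω = v/R, so the total kinetic energy is ½Mv² + ½Iω² = ½(1+k)Mv² = (7/10)Mv².
Conserving energy between top and bottom: (7/10)Mv² = (7/10)Mv₀² + Mgh, hence v² = v₀² + 2gh/(1+k).
v = √(1.39² + 2×9.8×0.568/1.4) = √9.884 ≈ 3.14 m/s.

v ≈ 3.14 m/s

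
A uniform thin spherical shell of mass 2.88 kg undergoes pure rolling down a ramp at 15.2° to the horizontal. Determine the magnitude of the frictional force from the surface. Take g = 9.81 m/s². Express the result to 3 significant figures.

The moment of inertia is (2/3)MR², giving k ≡ I/(MR²) = 2/3.
Translational: Mg sinθ − f = Ma. Rotational about the CM: fR = Iα = kMRa, so f = kMa.
Combining, a = g sinθ/(1+k) and f = kMa = kMg sinθ/(1+k).
f = (2/3) × 2.88 × 9.81 × sin15.2° / 1.667 ≈ 2.96 N.

f ≈ 2.96 N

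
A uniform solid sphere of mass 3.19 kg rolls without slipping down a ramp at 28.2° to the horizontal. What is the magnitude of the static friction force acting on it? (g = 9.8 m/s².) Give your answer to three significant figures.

The moment of inertia is (2/5)MR², giving k ≡ I/(MR²) = 0.4.
Along the incline Mg sinθ − f = Ma, and torque about the center fR = Iα = kMR²(a/R) gives f = kMa.
Combining, a = g sinθ/(1+k) and f = kMa = kMg sinθ/(1+k).
f = 0.4 × 3.19 × 9.8 × sin28.2° / 1.4 ≈ 4.22 N.

f ≈ 4.22 N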